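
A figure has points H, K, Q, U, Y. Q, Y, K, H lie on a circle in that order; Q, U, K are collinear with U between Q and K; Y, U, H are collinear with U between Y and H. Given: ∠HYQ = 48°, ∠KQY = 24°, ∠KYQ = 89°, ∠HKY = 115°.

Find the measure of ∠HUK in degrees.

1. ∠HKQ = 48°  [same arc QH]
2. ∠KHY = 24°  [same arc YK]
3. ∠HUK = 108°  [△KUH]

∠HUK = 108°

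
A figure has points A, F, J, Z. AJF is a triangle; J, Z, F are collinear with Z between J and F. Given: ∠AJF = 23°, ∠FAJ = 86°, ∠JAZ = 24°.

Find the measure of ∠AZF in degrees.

1. ∠AJZ = 23°  [Z on ray JF]
2. ∠AZJ = 133°  [△AJZ]
3. ∠AZF = 47°  [linear pair at Z on JF]

∠AZF = 47°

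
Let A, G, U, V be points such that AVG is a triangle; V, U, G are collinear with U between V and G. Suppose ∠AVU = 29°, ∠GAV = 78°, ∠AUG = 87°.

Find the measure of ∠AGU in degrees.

∠AGU = 73°

1. ∠AVG = 29°  [U on ray VG]
2. ∠AGV = 73°  [△AVG]
3. ∠AGU = 73°  [U on ray GV]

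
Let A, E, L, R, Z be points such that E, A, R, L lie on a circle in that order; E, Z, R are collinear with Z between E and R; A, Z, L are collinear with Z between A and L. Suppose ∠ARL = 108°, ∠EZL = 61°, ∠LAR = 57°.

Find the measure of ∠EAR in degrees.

1. ∠ALR = 15°  [△ARL]
2. ∠AZR = 61°  [vertical angles at Z]
3. ∠ARE = 62°  [△AZR]
4. ∠AER = 15°  [same arc AR]
5. ∠EAR = 103°  [△EAR]

∠EAR = 103°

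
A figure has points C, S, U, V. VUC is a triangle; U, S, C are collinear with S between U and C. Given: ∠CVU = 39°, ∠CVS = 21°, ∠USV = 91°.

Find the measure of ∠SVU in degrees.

1. ∠CSV = 89°  [linear pair at S on UC]
2. ∠SCV = 70°  [△VSC]
3. ∠UCV = 70°  [S on ray CU]
4. ∠CUV = 71°  [△VUC]
5. ∠SUV = 71°  [S on ray UC]
6. ∠SVU = 18°  [△VUS]

∠SVU = 18°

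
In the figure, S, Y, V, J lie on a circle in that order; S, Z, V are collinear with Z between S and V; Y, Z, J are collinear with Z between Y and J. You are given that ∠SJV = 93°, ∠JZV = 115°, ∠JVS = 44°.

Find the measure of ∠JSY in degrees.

∠JSY = 64°

1. ∠JSV = 43°  [△SVJ]
2. ∠JZS = 65°  [linear pair at Z on SV]
3. ∠JYS = 44°  [same arc SJ]
4. ∠SJY = 72°  [△SZJ]
5. ∠JSY = 64°  [△SYJ]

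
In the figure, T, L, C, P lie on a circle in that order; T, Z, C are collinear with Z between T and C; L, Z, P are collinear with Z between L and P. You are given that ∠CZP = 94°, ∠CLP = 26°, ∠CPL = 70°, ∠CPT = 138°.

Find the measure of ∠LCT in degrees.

1. ∠CTL = 70°  [same arc LC]
2. ∠CLT = 42°  [cyclic TLCP, opposite ∠L+∠P]
3. ∠LCT = 68°  [△TLC]

∠LCT = 68°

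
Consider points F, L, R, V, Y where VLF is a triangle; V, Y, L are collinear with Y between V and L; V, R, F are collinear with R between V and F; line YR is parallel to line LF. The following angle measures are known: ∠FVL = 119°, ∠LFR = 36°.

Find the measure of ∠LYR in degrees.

1. ∠LFV = 36°  [R on ray FV]
2. ∠FLV = 25°  [△VLF]
3. ∠RYV = 25°  [YR∥LF, corresponding at Y]
4. ∠LYR = 155°  [linear pair at Y on VL]

∠LYR = 155°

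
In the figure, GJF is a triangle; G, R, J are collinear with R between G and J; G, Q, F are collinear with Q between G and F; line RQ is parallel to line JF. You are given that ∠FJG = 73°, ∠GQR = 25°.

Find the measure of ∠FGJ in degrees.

∠FGJ = 82°

1. ∠GRQ = 73°  [RQ∥JF, corresponding at R]
2. ∠QGR = 82°  [△GRQ]
3. ∠FGJ = 82°  [R on GJ, Q on GF]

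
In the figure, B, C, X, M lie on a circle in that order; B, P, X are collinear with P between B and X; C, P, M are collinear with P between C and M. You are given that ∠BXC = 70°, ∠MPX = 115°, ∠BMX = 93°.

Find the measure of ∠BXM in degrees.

∠BXM = 42°

1. ∠BMC = 70°  [same arc BC]
2. ∠BPM = 65°  [linear pair at P on BX]
3. ∠MBX = 45°  [△BPM]
4. ∠BXM = 42°  [△BXM]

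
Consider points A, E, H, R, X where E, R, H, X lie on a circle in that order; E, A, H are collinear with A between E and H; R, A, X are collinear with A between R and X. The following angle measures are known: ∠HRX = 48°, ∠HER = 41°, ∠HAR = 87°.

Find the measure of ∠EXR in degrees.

∠EXR = 45°

1. ∠HEX = 48°  [same arc HX]
2. ∠EAX = 87°  [vertical angles at A]
3. ∠EXR = 45°  [△EAX]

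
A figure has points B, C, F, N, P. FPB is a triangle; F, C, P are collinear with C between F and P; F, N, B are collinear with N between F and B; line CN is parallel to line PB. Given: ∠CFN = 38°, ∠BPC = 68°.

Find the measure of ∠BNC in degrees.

1. ∠BFP = 38°  [C on FP, N on FB]
2. ∠BPF = 68°  [C on ray PF]
3. ∠FBP = 74°  [△FPB]
4. ∠CNF = 74°  [CN∥PB, corresponding at N]
5. ∠BNC = 106°  [linear pair at N on FB]

∠BNC = 106°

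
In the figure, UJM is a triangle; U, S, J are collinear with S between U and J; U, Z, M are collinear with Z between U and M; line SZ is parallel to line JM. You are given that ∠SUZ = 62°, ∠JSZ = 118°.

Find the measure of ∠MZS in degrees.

1. ∠USZ = 62°  [linear pair at S on UJ]
2. ∠SZU = 56°  [△USZ]
3. ∠MZS = 124°  [linear pair at Z on UM]

∠MZS = 124°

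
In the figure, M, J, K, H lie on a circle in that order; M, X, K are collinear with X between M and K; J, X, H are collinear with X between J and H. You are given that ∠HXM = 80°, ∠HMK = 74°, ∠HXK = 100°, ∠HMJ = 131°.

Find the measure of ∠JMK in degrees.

∠JMK = 57°

1. ∠JHM = 26°  [△MXH]
2. ∠JXM = 100°  [vertical angles at X]
3. ∠HJM = 23°  [△MJH]
4. ∠JMK = 57°  [△MXJ]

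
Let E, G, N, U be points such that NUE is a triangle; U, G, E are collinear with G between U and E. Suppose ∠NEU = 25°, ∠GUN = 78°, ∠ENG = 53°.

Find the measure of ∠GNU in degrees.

1. ∠GEN = 25°  [G on ray EU]
2. ∠EGN = 102°  [△NGE]
3. ∠NGU = 78°  [linear pair at G on UE]
4. ∠GNU = 24°  [△NUG]

∠GNU = 24°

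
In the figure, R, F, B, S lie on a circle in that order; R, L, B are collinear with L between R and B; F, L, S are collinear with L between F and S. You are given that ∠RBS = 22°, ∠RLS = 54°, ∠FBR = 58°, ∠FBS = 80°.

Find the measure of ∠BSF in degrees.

1. ∠BLF = 54°  [vertical angles at L]
2. ∠BFS = 68°  [△FLB]
3. ∠BSF = 32°  [△FBS]

∠BSF = 32°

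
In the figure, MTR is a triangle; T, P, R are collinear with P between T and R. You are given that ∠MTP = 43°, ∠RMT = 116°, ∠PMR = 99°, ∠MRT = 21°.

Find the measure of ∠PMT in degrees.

1. ∠MRP = 21°  [P on ray RT]
2. ∠MPR = 60°  [△MPR]
3. ∠MPT = 120°  [linear pair at P on TR]
4. ∠PMT = 17°  [△MTP]

∠PMT = 17°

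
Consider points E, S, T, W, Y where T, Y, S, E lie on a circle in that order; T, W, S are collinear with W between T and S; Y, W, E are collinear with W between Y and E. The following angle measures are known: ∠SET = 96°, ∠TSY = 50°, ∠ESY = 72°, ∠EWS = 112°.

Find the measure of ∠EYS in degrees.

∠EYS = 62°

1. ∠TEY = 50°  [same arc TY]
2. ∠EWT = 68°  [linear pair at W on TS]
3. ∠ETS = 62°  [△TWE]
4. ∠EYS = 62°  [same arc SE]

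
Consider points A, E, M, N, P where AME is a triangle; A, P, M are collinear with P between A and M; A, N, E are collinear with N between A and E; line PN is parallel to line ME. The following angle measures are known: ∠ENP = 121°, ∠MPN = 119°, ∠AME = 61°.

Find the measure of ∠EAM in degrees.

∠EAM = 60°

1. ∠ANP = 59°  [linear pair at N on AE]
2. ∠APN = 61°  [linear pair at P on AM]
3. ∠NAP = 60°  [△APN]
4. ∠EAM = 60°  [P on AM, N on AE]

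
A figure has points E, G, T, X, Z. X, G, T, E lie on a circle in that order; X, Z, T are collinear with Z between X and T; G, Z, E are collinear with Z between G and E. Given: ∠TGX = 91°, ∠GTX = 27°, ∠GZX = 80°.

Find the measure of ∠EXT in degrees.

∠EXT = 53°

1. ∠GEX = 27°  [same arc XG]
2. ∠EZT = 80°  [vertical angles at Z]
3. ∠EZX = 100°  [linear pair at Z on XT]
4. ∠EXT = 53°  [△XZE]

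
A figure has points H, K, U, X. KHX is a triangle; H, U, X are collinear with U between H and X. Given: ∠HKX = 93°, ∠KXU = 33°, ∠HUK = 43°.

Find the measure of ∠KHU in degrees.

∠KHU = 54°

1. ∠HXK = 33°  [U on ray XH]
2. ∠KHX = 54°  [△KHX]
3. ∠KHU = 54°  [U on ray HX]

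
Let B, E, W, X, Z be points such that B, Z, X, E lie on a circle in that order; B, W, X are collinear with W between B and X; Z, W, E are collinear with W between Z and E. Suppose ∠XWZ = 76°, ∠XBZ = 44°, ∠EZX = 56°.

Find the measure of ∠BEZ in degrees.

∠BEZ = 48°

1. ∠BWE = 76°  [vertical angles at W]
2. ∠EBX = 56°  [same arc XE]
3. ∠BEZ = 48°  [△BWE]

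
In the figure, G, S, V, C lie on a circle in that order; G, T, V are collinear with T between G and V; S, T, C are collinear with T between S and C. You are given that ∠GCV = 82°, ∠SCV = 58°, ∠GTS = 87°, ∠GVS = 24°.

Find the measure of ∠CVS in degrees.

∠CVS = 59°

1. ∠STV = 93°  [linear pair at T on GV]
2. ∠CSV = 63°  [△STV]
3. ∠CVS = 59°  [△SVC]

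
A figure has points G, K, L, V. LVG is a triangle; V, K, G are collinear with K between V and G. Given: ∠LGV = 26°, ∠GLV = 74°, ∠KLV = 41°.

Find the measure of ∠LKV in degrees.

1. ∠GVL = 80°  [△LVG]
2. ∠KVL = 80°  [K on ray VG]
3. ∠LKV = 59°  [△LVK]

∠LKV = 59°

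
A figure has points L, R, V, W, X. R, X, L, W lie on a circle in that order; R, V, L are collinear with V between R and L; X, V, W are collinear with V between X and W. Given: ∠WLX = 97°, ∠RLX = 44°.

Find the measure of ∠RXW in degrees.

1. ∠WRX = 83°  [cyclic RXLW, opposite ∠R+∠L]
2. ∠RWX = 44°  [same arc RX]
3. ∠RXW = 53°  [△RXW]

∠RXW = 53°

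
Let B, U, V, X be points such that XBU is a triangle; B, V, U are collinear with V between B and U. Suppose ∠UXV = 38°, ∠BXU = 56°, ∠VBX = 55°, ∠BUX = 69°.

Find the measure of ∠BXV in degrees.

∠BXV = 18°

1. ∠VUX = 69°  [V on ray UB]
2. ∠UVX = 73°  [△XVU]
3. ∠BVX = 107°  [linear pair at V on BU]
4. ∠BXV = 18°  [△XBV]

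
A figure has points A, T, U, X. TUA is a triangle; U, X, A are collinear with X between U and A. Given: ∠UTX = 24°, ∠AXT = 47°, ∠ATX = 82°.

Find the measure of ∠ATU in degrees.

1. ∠TAX = 51°  [△TXA]
2. ∠TXU = 133°  [linear pair at X on UA]
3. ∠TAU = 51°  [X on ray AU]
4. ∠TUX = 23°  [△TUX]
5. ∠AUT = 23°  [X on ray UA]
6. ∠ATU = 106°  [△TUA]

∠ATU = 106°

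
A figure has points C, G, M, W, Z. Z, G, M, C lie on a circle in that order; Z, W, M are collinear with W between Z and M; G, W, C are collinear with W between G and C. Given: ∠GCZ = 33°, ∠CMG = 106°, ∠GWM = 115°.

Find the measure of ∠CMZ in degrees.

∠CMZ = 73°

1. ∠CZG = 74°  [cyclic ZGMC, opposite ∠Z+∠M]
2. ∠CGZ = 73°  [△ZGC]
3. ∠CMZ = 73°  [same arc ZC]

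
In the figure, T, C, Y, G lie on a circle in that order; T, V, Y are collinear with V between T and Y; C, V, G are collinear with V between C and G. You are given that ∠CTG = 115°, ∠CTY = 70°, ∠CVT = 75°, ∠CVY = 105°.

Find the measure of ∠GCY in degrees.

1. ∠CYG = 65°  [cyclic TCYG, opposite ∠T+∠Y]
2. ∠CGY = 70°  [same arc CY]
3. ∠GCY = 45°  [△CYG]

∠GCY = 45°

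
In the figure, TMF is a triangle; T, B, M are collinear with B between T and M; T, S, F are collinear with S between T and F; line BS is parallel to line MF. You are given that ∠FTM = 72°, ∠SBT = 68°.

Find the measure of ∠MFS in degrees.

1. ∠BTS = 72°  [B on TM, S on TF]
2. ∠BST = 40°  [△TBS]
3. ∠BSF = 140°  [linear pair at S on TF]
4. ∠MFS = 40°  [BS∥MF, co-interior at F–S]

∠MFS = 40°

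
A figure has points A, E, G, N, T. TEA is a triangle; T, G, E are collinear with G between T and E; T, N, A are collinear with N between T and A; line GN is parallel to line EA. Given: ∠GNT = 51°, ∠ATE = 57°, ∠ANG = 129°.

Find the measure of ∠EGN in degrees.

∠EGN = 108°

1. ∠EAT = 51°  [GN∥EA, corresponding at N]
2. ∠AET = 72°  [△TEA]
3. ∠NGT = 72°  [GN∥EA, corresponding at G]
4. ∠EGN = 108°  [linear pair at G on TE]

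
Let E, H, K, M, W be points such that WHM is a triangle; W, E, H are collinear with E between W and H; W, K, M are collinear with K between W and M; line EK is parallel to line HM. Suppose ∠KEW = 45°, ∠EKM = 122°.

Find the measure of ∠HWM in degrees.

∠HWM = 77°

1. ∠EKW = 58°  [linear pair at K on WM]
2. ∠EWK = 77°  [△WEK]
3. ∠HWM = 77°  [E on WH, K on WM]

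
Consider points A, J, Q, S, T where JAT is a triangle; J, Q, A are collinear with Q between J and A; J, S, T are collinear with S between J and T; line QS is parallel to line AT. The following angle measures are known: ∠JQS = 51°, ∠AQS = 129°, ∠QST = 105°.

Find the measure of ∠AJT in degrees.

1. ∠JSQ = 75°  [linear pair at S on JT]
2. ∠QJS = 54°  [△JQS]
3. ∠AJT = 54°  [Q on JA, S on JT]

∠AJT = 54°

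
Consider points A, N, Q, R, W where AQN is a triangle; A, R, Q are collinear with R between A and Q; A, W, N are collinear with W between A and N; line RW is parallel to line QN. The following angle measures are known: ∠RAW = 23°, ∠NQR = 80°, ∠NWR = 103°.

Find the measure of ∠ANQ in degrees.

1. ∠NAQ = 23°  [R on AQ, W on AN]
2. ∠AQN = 80°  [R on ray QA]
3. ∠ANQ = 77°  [△AQN]

∠ANQ = 77°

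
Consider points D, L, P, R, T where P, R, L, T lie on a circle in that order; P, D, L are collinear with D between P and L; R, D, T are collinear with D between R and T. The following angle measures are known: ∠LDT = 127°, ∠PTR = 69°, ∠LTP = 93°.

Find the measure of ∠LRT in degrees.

1. ∠PDR = 127°  [vertical angles at D]
2. ∠PLR = 69°  [same arc PR]
3. ∠LDR = 53°  [linear pair at D on PL]
4. ∠LRT = 58°  [△RDL]

∠LRT = 58°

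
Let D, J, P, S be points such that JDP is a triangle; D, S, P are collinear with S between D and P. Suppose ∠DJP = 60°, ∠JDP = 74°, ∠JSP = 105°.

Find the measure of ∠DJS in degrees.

1. ∠JDS = 74°  [S on ray DP]
2. ∠DSJ = 75°  [linear pair at S on DP]
3. ∠DJS = 31°  [△JDS]

∠DJS = 31°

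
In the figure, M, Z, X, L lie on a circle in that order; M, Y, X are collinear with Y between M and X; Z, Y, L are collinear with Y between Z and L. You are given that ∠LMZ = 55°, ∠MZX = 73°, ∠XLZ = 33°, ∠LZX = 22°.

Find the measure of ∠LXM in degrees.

1. ∠MLX = 107°  [cyclic MZXL, opposite ∠Z+∠L]
2. ∠LMX = 22°  [same arc XL]
3. ∠LXM = 51°  [△MXL]

∠LXM = 51°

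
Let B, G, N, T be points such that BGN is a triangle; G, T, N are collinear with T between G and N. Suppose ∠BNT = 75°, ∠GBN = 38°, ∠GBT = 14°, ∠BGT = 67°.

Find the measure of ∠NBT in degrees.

1. ∠BTG = 99°  [△BGT]
2. ∠BTN = 81°  [linear pair at T on GN]
3. ∠NBT = 24°  [△BTN]

∠NBT = 24°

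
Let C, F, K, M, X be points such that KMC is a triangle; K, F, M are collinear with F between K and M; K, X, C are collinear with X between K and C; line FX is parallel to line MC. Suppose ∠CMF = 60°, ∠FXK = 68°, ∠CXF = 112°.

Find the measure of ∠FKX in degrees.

∠FKX = 52°

1. ∠CMK = 60°  [F on ray MK]
2. ∠KCM = 68°  [FX∥MC, corresponding at X]
3. ∠CKM = 52°  [△KMC]
4. ∠FKX = 52°  [F on KM, X on KC]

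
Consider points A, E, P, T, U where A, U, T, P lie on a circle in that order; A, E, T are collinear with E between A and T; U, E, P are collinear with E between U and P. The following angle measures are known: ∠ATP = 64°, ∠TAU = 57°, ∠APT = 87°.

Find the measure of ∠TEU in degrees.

∠TEU = 121°

1. ∠AUP = 64°  [same arc AP]
2. ∠AEU = 59°  [△AEU]
3. ∠TEU = 121°  [linear pair at E on AT]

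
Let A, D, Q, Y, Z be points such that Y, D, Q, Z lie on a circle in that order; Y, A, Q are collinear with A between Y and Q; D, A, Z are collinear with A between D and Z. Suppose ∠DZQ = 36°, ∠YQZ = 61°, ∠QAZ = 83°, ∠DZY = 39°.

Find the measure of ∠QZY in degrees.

∠QZY = 75°

1. ∠YAZ = 97°  [linear pair at A on YQ]
2. ∠QYZ = 44°  [△YAZ]
3. ∠QZY = 75°  [△YQZ]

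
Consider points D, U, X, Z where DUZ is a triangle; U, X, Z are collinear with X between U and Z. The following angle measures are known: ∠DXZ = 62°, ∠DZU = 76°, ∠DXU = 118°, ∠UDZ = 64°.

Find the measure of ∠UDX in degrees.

∠UDX = 22°

1. ∠DUZ = 40°  [△DUZ]
2. ∠DUX = 40°  [X on ray UZ]
3. ∠UDX = 22°  [△DUX]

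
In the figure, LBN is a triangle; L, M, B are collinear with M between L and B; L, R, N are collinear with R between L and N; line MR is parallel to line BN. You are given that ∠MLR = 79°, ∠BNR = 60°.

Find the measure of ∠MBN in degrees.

1. ∠BLN = 79°  [M on LB, R on LN]
2. ∠BNL = 60°  [R on ray NL]
3. ∠LBN = 41°  [△LBN]
4. ∠MBN = 41°  [M on ray BL]

∠MBN = 41°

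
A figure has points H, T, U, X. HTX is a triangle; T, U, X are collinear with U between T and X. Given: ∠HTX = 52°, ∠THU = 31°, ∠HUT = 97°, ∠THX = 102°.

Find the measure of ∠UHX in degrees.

∠UHX = 71°

1. ∠HXT = 26°  [△HTX]
2. ∠HUX = 83°  [linear pair at U on TX]
3. ∠HXU = 26°  [U on ray XT]
4. ∠UHX = 71°  [△HUX]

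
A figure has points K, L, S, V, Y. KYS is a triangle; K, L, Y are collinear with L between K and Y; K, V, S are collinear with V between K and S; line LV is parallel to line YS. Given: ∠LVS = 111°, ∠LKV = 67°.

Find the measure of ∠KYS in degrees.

1. ∠KVL = 69°  [linear pair at V on KS]
2. ∠KLV = 44°  [△KLV]
3. ∠KYS = 44°  [LV∥YS, corresponding at L]

∠KYS = 44°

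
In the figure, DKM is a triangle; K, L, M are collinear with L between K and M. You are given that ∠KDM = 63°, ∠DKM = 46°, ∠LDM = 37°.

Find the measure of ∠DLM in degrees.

∠DLM = 72°

1. ∠DMK = 71°  [△DKM]
2. ∠DML = 71°  [L on ray MK]
3. ∠DLM = 72°  [△DLM]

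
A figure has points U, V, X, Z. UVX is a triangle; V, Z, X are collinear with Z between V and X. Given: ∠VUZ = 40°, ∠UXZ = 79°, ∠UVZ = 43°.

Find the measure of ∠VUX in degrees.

∠VUX = 58°

1. ∠UXV = 79°  [Z on ray XV]
2. ∠UVX = 43°  [Z on ray VX]
3. ∠VUX = 58°  [△UVX]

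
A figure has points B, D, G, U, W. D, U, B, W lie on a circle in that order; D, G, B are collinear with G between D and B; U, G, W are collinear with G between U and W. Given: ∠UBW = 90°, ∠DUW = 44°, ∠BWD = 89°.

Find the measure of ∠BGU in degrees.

1. ∠UDW = 90°  [cyclic DUBW, opposite ∠D+∠B]
2. ∠DBW = 44°  [same arc DW]
3. ∠DWU = 46°  [△DUW]
4. ∠BDW = 47°  [△DBW]
5. ∠DBU = 46°  [same arc DU]
6. ∠BUW = 47°  [same arc BW]
7. ∠BGU = 87°  [△UGB]

∠BGU = 87°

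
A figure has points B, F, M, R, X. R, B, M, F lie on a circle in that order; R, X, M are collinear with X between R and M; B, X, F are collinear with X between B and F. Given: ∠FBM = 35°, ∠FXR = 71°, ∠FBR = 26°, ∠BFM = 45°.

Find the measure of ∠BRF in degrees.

1. ∠FRM = 35°  [same arc MF]
2. ∠BFR = 74°  [△RXF]
3. ∠BRF = 80°  [△RBF]

∠BRF = 80°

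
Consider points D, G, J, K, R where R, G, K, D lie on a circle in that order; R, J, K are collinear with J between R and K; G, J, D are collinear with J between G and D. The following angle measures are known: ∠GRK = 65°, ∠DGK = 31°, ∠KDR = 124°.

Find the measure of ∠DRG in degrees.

1. ∠GDK = 65°  [same arc GK]
2. ∠DKG = 84°  [△GKD]
3. ∠DRG = 96°  [cyclic RGKD, opposite ∠R+∠K]

∠DRG = 96°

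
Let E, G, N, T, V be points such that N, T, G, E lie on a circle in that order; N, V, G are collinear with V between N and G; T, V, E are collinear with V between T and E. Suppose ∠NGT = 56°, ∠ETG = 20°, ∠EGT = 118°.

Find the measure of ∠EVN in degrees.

∠EVN = 104°

1. ∠NET = 56°  [same arc NT]
2. ∠ENG = 20°  [same arc GE]
3. ∠EVN = 104°  [△NVE]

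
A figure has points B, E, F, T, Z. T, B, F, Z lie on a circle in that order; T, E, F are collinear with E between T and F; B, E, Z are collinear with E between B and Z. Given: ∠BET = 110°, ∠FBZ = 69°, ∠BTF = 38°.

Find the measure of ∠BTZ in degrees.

∠BTZ = 107°

1. ∠FEZ = 110°  [vertical angles at E]
2. ∠TBZ = 32°  [△TEB]
3. ∠FTZ = 69°  [same arc FZ]
4. ∠TEZ = 70°  [linear pair at E on TF]
5. ∠BZT = 41°  [△TEZ]
6. ∠BTZ = 107°  [△TBZ]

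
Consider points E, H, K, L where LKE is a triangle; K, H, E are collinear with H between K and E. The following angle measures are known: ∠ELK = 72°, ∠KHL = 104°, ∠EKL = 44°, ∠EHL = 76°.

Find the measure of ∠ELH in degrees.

1. ∠KEL = 64°  [△LKE]
2. ∠HEL = 64°  [H on ray EK]
3. ∠ELH = 40°  [△LHE]

∠ELH = 40°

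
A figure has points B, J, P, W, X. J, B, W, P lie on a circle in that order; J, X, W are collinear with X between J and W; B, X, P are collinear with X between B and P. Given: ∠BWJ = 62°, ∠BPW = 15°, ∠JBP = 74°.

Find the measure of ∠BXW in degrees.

1. ∠BJW = 15°  [same arc BW]
2. ∠BXJ = 91°  [△JXB]
3. ∠BXW = 89°  [linear pair at X on JW]

∠BXW = 89°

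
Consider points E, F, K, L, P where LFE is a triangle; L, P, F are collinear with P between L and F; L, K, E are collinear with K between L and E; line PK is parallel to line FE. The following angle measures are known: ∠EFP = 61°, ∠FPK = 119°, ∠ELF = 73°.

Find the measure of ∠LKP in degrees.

1. ∠KPL = 61°  [linear pair at P on LF]
2. ∠KLP = 73°  [P on LF, K on LE]
3. ∠LKP = 46°  [△LPK]

∠LKP = 46°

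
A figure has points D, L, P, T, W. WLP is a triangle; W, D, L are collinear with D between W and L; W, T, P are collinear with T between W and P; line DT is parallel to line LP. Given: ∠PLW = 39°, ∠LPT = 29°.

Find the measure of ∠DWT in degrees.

∠DWT = 112°

1. ∠LPW = 29°  [T on ray PW]
2. ∠LWP = 112°  [△WLP]
3. ∠DWT = 112°  [D on WL, T on WP]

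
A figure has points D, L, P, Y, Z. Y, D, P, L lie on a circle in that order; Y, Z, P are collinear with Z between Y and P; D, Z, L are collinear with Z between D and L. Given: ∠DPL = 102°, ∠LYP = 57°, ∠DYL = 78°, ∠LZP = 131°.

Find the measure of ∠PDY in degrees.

∠PDY = 85°

1. ∠LDP = 57°  [same arc PL]
2. ∠DZY = 131°  [vertical angles at Z]
3. ∠DLP = 21°  [△DPL]
4. ∠DZP = 49°  [linear pair at Z on YP]
5. ∠DYP = 21°  [same arc DP]
6. ∠DPY = 74°  [△DZP]
7. ∠PDY = 85°  [△YDP]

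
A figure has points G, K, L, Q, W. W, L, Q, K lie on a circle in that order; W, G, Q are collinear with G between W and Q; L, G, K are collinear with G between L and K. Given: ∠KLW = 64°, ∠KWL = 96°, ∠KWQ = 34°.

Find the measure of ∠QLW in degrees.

∠QLW = 98°

1. ∠KQW = 64°  [same arc WK]
2. ∠QKW = 82°  [△WQK]
3. ∠QLW = 98°  [cyclic WLQK, opposite ∠L+∠K]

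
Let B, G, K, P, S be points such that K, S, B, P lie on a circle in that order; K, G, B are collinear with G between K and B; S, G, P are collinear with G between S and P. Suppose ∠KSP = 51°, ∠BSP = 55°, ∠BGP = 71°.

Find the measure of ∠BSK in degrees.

∠BSK = 106°

1. ∠KBP = 51°  [same arc KP]
2. ∠BKP = 55°  [same arc BP]
3. ∠BPK = 74°  [△KBP]
4. ∠BSK = 106°  [cyclic KSBP, opposite ∠S+∠P]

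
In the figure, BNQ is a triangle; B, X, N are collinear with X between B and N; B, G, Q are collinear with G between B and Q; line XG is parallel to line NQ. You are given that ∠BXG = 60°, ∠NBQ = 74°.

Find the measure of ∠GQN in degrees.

1. ∠BNQ = 60°  [XG∥NQ, corresponding at X]
2. ∠BQN = 46°  [△BNQ]
3. ∠GQN = 46°  [G on ray QB]

∠GQN = 46°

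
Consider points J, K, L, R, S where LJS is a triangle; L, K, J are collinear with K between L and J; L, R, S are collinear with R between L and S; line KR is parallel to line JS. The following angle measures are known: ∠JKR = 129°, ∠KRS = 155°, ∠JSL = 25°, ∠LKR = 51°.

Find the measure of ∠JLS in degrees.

∠JLS = 104°

1. ∠KRL = 25°  [linear pair at R on LS]
2. ∠KLR = 104°  [△LKR]
3. ∠JLS = 104°  [K on LJ, R on LS]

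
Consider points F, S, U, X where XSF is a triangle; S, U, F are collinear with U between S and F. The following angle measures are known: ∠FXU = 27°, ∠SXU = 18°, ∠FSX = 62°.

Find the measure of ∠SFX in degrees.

∠SFX = 73°

1. ∠USX = 62°  [U on ray SF]
2. ∠SUX = 100°  [△XSU]
3. ∠FUX = 80°  [linear pair at U on SF]
4. ∠UFX = 73°  [△XUF]
5. ∠SFX = 73°  [U on ray FS]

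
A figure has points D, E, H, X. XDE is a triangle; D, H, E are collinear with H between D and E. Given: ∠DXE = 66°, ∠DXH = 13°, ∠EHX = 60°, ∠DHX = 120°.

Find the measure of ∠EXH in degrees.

∠EXH = 53°

1. ∠HDX = 47°  [△XDH]
2. ∠EDX = 47°  [H on ray DE]
3. ∠DEX = 67°  [△XDE]
4. ∠HEX = 67°  [H on ray ED]
5. ∠EXH = 53°  [△XHE]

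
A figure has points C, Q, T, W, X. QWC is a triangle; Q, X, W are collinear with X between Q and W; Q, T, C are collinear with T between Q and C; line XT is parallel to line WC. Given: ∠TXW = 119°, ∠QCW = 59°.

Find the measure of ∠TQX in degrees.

1. ∠QXT = 61°  [linear pair at X on QW]
2. ∠QTX = 59°  [XT∥WC, corresponding at T]
3. ∠TQX = 60°  [△QXT]

∠TQX = 60°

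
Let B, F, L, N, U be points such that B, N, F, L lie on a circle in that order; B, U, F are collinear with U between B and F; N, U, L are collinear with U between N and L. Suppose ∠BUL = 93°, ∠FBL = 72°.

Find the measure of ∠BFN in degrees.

∠BFN = 15°

1. ∠FUN = 93°  [vertical angles at U]
2. ∠FNL = 72°  [same arc FL]
3. ∠BFN = 15°  [△NUF]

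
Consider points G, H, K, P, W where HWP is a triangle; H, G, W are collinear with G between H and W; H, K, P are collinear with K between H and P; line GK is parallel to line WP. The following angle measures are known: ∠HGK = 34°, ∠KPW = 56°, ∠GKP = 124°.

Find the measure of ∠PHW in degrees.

∠PHW = 90°

1. ∠HWP = 34°  [GK∥WP, corresponding at G]
2. ∠HPW = 56°  [K on ray PH]
3. ∠PHW = 90°  [△HWP]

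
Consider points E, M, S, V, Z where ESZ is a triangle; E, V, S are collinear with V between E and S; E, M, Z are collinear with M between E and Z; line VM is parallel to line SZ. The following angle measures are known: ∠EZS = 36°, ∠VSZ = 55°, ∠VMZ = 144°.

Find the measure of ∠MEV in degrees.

∠MEV = 89°

1. ∠ESZ = 55°  [V on ray SE]
2. ∠SEZ = 89°  [△ESZ]
3. ∠MEV = 89°  [V on ES, M on EZ]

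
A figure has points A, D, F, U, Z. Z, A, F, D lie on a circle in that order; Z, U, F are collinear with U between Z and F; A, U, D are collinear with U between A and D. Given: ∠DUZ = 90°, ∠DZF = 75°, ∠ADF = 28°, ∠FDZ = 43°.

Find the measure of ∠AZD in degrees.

1. ∠DAF = 75°  [same arc FD]
2. ∠AFD = 77°  [△AFD]
3. ∠AZD = 103°  [cyclic ZAFD, opposite ∠Z+∠F]

∠AZD = 103°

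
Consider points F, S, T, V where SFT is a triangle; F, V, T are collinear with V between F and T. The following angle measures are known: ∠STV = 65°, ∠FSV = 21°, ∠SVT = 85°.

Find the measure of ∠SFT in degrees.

∠SFT = 64°

1. ∠FVS = 95°  [linear pair at V on FT]
2. ∠SFV = 64°  [△SFV]
3. ∠SFT = 64°  [V on ray FT]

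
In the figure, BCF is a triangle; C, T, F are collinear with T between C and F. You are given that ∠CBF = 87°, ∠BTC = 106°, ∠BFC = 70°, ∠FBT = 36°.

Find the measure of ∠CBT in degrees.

∠CBT = 51°

1. ∠BCF = 23°  [△BCF]
2. ∠BCT = 23°  [T on ray CF]
3. ∠CBT = 51°  [△BCT]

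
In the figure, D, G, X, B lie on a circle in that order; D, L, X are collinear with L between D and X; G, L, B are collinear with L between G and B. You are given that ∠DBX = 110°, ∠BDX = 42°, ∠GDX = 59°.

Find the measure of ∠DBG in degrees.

∠DBG = 51°

1. ∠DGX = 70°  [cyclic DGXB, opposite ∠G+∠B]
2. ∠DXG = 51°  [△DGX]
3. ∠DBG = 51°  [same arc DG]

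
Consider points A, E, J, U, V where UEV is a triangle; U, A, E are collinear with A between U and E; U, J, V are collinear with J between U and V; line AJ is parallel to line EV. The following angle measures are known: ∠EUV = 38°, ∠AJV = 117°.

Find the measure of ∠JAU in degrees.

∠JAU = 79°

1. ∠AUJ = 38°  [A on UE, J on UV]
2. ∠AJU = 63°  [linear pair at J on UV]
3. ∠JAU = 79°  [△UAJ]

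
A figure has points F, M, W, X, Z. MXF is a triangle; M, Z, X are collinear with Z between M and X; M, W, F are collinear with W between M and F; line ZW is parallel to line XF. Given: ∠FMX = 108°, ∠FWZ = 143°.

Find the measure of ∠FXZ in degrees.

1. ∠WMZ = 108°  [Z on MX, W on MF]
2. ∠MWZ = 37°  [linear pair at W on MF]
3. ∠MZW = 35°  [△MZW]
4. ∠WZX = 145°  [linear pair at Z on MX]
5. ∠FXZ = 35°  [ZW∥XF, co-interior at X–Z]

∠FXZ = 35°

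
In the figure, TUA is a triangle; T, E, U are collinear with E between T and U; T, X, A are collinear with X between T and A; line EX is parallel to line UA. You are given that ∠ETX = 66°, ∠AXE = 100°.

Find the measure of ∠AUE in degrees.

1. ∠EXT = 80°  [linear pair at X on TA]
2. ∠TEX = 34°  [△TEX]
3. ∠UEX = 146°  [linear pair at E on TU]
4. ∠AUE = 34°  [EX∥UA, co-interior at U–E]

∠AUE = 34°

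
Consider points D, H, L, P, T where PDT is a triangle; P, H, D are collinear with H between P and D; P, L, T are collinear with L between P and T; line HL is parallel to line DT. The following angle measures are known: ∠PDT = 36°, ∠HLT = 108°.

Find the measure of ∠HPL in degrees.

1. ∠LHP = 36°  [HL∥DT, corresponding at H]
2. ∠HLP = 72°  [linear pair at L on PT]
3. ∠HPL = 72°  [△PHL]

∠HPL = 72°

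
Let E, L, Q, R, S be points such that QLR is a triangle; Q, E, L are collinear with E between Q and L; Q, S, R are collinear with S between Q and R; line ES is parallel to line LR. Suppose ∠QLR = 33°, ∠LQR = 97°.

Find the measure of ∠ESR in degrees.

1. ∠LRQ = 50°  [△QLR]
2. ∠ESQ = 50°  [ES∥LR, corresponding at S]
3. ∠ESR = 130°  [linear pair at S on QR]

∠ESR = 130°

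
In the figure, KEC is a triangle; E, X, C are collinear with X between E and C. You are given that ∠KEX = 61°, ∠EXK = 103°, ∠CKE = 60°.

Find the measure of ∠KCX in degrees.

1. ∠CEK = 61°  [X on ray EC]
2. ∠ECK = 59°  [△KEC]
3. ∠KCX = 59°  [X on ray CE]

∠KCX = 59°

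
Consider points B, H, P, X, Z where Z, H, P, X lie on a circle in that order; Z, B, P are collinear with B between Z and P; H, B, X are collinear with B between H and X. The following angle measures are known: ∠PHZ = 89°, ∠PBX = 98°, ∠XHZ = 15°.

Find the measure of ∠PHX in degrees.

∠PHX = 74°

1. ∠PXZ = 91°  [cyclic ZHPX, opposite ∠H+∠X]
2. ∠XPZ = 15°  [same arc ZX]
3. ∠PZX = 74°  [△ZPX]
4. ∠PHX = 74°  [same arc PX]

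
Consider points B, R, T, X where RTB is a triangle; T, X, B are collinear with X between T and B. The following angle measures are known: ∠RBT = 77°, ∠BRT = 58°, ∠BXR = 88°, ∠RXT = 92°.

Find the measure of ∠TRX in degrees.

∠TRX = 43°

1. ∠BTR = 45°  [△RTB]
2. ∠RTX = 45°  [X on ray TB]
3. ∠TRX = 43°  [△RTX]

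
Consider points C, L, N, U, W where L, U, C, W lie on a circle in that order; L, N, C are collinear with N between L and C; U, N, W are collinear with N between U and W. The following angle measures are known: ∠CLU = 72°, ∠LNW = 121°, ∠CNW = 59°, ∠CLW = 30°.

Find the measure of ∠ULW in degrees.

1. ∠CWU = 72°  [same arc UC]
2. ∠CUW = 30°  [same arc CW]
3. ∠UCW = 78°  [△UCW]
4. ∠ULW = 102°  [cyclic LUCW, opposite ∠L+∠C]

∠ULW = 102°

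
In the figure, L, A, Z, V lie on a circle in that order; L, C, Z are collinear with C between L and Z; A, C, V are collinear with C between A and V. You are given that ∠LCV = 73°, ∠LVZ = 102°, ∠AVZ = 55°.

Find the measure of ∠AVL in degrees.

1. ∠LAZ = 78°  [cyclic LAZV, opposite ∠A+∠V]
2. ∠ALZ = 55°  [same arc AZ]
3. ∠AZL = 47°  [△LAZ]
4. ∠AVL = 47°  [same arc LA]

∠AVL = 47°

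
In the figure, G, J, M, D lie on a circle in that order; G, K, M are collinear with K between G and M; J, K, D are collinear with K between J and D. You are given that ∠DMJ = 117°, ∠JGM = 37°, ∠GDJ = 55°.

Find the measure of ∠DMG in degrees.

∠DMG = 62°

1. ∠DGJ = 63°  [cyclic GJMD, opposite ∠G+∠M]
2. ∠DJG = 62°  [△GJD]
3. ∠DMG = 62°  [same arc GD]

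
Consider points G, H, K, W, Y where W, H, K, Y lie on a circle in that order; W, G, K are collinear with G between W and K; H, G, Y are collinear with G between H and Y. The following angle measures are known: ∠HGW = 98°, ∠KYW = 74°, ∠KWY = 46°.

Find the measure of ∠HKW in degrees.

∠HKW = 52°

1. ∠HGK = 82°  [linear pair at G on WK]
2. ∠KHY = 46°  [same arc KY]
3. ∠HKW = 52°  [△HGK]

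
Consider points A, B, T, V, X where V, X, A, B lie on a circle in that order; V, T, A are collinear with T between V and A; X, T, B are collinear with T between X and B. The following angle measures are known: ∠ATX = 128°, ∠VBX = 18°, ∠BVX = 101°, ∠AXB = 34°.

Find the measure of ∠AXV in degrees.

1. ∠VTX = 52°  [linear pair at T on VA]
2. ∠VAX = 18°  [△XTA]
3. ∠BXV = 61°  [△VXB]
4. ∠AVX = 67°  [△VTX]
5. ∠AXV = 95°  [△VXA]

∠AXV = 95°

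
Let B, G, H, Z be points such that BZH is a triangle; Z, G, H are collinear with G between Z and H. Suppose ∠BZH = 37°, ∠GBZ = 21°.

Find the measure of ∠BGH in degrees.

1. ∠BZG = 37°  [G on ray ZH]
2. ∠BGZ = 122°  [△BZG]
3. ∠BGH = 58°  [linear pair at G on ZH]

∠BGH = 58°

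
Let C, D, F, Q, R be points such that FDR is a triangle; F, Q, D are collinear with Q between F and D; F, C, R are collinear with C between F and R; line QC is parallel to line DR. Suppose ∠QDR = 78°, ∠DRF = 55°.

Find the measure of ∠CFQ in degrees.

∠CFQ = 47°

1. ∠FDR = 78°  [Q on ray DF]
2. ∠DFR = 47°  [△FDR]
3. ∠CFQ = 47°  [Q on FD, C on FR]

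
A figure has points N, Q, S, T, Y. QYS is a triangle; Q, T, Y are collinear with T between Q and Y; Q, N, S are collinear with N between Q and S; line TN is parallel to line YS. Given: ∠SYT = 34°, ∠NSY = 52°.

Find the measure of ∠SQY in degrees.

∠SQY = 94°

1. ∠QYS = 34°  [T on ray YQ]
2. ∠QSY = 52°  [N on ray SQ]
3. ∠SQY = 94°  [△QYS]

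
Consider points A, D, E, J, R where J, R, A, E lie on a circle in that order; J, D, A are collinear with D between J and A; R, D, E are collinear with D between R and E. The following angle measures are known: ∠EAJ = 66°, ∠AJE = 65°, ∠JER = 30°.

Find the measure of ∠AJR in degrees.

1. ∠AEJ = 49°  [△JAE]
2. ∠JAR = 30°  [same arc JR]
3. ∠ARJ = 131°  [cyclic JRAE, opposite ∠R+∠E]
4. ∠AJR = 19°  [△JRA]

∠AJR = 19°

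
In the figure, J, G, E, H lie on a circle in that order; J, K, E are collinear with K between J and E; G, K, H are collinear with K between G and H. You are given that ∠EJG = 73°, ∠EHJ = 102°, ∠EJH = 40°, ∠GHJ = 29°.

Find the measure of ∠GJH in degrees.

1. ∠EHG = 73°  [same arc GE]
2. ∠EGH = 40°  [same arc EH]
3. ∠GEH = 67°  [△GEH]
4. ∠GJH = 113°  [cyclic JGEH, opposite ∠J+∠E]

∠GJH = 113°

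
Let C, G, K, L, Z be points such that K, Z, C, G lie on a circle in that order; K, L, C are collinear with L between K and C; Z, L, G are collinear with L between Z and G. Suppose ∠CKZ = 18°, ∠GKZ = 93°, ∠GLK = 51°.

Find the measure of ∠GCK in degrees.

∠GCK = 33°

1. ∠CGZ = 18°  [same arc ZC]
2. ∠CLG = 129°  [linear pair at L on KC]
3. ∠GCK = 33°  [△CLG]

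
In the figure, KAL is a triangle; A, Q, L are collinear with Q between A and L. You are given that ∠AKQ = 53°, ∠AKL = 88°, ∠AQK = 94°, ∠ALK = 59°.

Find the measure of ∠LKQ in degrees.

∠LKQ = 35°

1. ∠KQL = 86°  [linear pair at Q on AL]
2. ∠KLQ = 59°  [Q on ray LA]
3. ∠LKQ = 35°  [△KQL]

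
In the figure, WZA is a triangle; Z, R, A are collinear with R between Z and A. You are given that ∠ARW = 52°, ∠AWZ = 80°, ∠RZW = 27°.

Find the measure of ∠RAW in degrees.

1. ∠AZW = 27°  [R on ray ZA]
2. ∠WAZ = 73°  [△WZA]
3. ∠RAW = 73°  [R on ray AZ]

∠RAW = 73°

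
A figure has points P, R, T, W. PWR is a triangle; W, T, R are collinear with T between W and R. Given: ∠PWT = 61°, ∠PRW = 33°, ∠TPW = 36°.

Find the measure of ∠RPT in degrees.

1. ∠PTW = 83°  [△PWT]
2. ∠PRT = 33°  [T on ray RW]
3. ∠PTR = 97°  [linear pair at T on WR]
4. ∠RPT = 50°  [△PTR]

∠RPT = 50°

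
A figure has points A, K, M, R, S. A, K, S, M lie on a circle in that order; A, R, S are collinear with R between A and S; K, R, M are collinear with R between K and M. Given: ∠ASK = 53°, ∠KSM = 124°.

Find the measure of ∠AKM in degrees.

∠AKM = 71°

1. ∠AMK = 53°  [same arc AK]
2. ∠KAM = 56°  [cyclic AKSM, opposite ∠A+∠S]
3. ∠AKM = 71°  [△AKM]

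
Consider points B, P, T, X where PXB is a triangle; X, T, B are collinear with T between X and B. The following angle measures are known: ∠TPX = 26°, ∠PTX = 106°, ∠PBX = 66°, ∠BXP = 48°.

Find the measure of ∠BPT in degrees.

∠BPT = 40°

1. ∠BTP = 74°  [linear pair at T on XB]
2. ∠PBT = 66°  [T on ray BX]
3. ∠BPT = 40°  [△PTB]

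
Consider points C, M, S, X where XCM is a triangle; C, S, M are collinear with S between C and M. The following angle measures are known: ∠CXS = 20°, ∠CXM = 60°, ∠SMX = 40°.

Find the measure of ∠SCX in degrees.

∠SCX = 80°

1. ∠CMX = 40°  [S on ray MC]
2. ∠MCX = 80°  [△XCM]
3. ∠SCX = 80°  [S on ray CM]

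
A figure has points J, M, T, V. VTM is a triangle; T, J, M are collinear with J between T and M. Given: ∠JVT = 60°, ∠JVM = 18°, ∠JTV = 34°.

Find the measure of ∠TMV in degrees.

1. ∠TJV = 86°  [△VTJ]
2. ∠MJV = 94°  [linear pair at J on TM]
3. ∠JMV = 68°  [△VJM]
4. ∠TMV = 68°  [J on ray MT]

∠TMV = 68°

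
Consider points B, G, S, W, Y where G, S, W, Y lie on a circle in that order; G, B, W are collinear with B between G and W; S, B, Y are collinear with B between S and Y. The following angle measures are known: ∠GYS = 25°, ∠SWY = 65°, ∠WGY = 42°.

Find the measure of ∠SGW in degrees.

1. ∠GWS = 25°  [same arc GS]
2. ∠SGY = 115°  [cyclic GSWY, opposite ∠G+∠W]
3. ∠WSY = 42°  [same arc WY]
4. ∠SBW = 113°  [△SBW]
5. ∠GSY = 40°  [△GSY]
6. ∠GBS = 67°  [linear pair at B on GW]
7. ∠SGW = 73°  [△GBS]

∠SGW = 73°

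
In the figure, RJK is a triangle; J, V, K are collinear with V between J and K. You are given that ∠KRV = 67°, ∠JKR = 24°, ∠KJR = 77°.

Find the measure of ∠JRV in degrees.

∠JRV = 12°

1. ∠RKV = 24°  [V on ray KJ]
2. ∠RJV = 77°  [V on ray JK]
3. ∠KVR = 89°  [△RVK]
4. ∠JVR = 91°  [linear pair at V on JK]
5. ∠JRV = 12°  [△RJV]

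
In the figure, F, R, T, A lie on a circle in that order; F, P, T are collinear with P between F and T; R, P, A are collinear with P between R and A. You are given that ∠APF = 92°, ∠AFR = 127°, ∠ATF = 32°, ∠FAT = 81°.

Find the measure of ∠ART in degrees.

1. ∠APT = 88°  [linear pair at P on FT]
2. ∠ATR = 53°  [cyclic FRTA, opposite ∠F+∠T]
3. ∠RAT = 60°  [△TPA]
4. ∠ART = 67°  [△RTA]

∠ART = 67°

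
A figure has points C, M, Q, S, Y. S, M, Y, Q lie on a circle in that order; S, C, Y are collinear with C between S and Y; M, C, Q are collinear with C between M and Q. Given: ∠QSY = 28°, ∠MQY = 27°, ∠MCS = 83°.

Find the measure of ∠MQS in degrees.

1. ∠QMY = 28°  [same arc YQ]
2. ∠MSY = 27°  [same arc MY]
3. ∠MYQ = 125°  [△MYQ]
4. ∠QMS = 70°  [△SCM]
5. ∠MSQ = 55°  [cyclic SMYQ, opposite ∠S+∠Y]
6. ∠MQS = 55°  [△SMQ]

∠MQS = 55°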